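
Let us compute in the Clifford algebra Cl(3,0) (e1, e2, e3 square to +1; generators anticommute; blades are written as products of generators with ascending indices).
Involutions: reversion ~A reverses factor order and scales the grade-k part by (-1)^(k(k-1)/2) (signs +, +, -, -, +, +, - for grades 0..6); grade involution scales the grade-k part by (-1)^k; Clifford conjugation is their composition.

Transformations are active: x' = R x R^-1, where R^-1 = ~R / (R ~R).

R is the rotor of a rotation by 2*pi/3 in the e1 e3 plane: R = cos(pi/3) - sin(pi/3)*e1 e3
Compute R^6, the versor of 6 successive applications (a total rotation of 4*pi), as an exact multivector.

Rotor phase runs at HALF the rotation angle; powers of one rotor simply add phase, so after 6 steps in e1 e3 the phase is 6*pi/3 = 2*pi and R^6 = cos(2*pi) - sin(2*pi)*e1 e3.
cos(2*pi) = 1 and sin(2*pi) = 0, so R^6 = 1. The total rotation 4*pi is 2 full turns, so every vector returns to itself, yet the rotor is +1, back on the identity sheet (an even number of 2*pi turns).
Answer: 1


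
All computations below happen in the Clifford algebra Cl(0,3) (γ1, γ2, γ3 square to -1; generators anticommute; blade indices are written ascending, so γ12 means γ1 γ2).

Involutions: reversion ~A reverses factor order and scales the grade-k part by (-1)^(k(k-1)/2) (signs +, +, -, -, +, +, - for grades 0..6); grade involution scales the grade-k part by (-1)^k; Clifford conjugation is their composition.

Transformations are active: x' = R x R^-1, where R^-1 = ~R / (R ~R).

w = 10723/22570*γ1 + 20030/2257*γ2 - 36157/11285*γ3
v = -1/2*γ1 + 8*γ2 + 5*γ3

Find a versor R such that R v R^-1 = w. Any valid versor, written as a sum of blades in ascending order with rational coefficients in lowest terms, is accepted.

A norm check does it: q(v) = q(w) = -357/4, hence R = v + w = -281/11285*γ1 + 38086/2257*γ2 + 20268/11285*γ3 realises the map — parallel part kept, (v - w)/2 negated, v carried to w.
Answer: -281/11285*γ1 + 38086/2257*γ2 + 20268/11285*γ3


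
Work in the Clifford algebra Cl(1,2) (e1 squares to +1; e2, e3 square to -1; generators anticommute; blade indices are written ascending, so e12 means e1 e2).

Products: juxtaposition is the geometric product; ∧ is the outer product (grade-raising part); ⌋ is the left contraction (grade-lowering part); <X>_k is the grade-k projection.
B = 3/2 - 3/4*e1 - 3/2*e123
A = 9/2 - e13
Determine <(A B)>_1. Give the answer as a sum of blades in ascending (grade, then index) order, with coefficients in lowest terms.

step 1: 27/4 - 27/8*e1 - 3/2*e2 - 3/4*e3 - 3/2*e13 - 27/4*e123
step 2: -27/8*e1 - 3/2*e2 - 3/4*e3
Answer: -27/8*e1 - 3/2*e2 - 3/4*e3


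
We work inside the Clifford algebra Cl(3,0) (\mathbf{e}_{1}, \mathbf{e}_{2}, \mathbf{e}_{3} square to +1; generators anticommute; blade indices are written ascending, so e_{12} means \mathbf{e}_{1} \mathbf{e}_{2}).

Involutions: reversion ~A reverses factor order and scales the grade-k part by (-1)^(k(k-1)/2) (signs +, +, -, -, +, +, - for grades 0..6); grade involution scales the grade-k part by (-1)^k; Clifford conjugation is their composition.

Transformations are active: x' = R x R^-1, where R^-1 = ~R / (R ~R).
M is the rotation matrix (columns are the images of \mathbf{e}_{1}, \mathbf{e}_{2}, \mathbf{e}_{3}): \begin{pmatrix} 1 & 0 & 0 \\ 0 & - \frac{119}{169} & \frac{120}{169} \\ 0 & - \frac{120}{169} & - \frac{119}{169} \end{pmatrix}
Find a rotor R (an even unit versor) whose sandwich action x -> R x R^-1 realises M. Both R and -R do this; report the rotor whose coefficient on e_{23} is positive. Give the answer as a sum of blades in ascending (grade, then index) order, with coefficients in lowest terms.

Method: write R = a + b12*e_{12} + b13*e_{13} + b23*e_{23} with a^2 + b12^2 + b13^2 + b23^2 = 1 (so R^-1 = ~R). Expanding the columns R e_j ~R gives tr M = 4a^2 - 1 and, from the antisymmetric part, M21 - M12 = -4a*b12, M13 - M31 = 4a*b13, M32 - M23 = -4a*b23.
Here tr M = -\frac{69}{169}, so a^2 = (1 + tr M)/4 = \frac{25}{169} and a = ±\frac{5}{13}. Taking a = \frac{5}{13}: M21 - M12 = 0, M13 - M31 = 0, M32 - M23 = -\frac{240}{169}, giving b12 = 0, b13 = 0, b23 = \frac{12}{13}, i.e. R = \frac{5}{13} + \frac{12}{13} e_{23}.
Its e_{23} coefficient is already positive.
Answer: \frac{5}{13} + \frac{12}{13} e_{23}. Why the constraint matters: R and -R act identically through the sandwich — M has trace -\frac{69}{169} either way — so only the sign condition on e_{23} picks one of the two preimages.


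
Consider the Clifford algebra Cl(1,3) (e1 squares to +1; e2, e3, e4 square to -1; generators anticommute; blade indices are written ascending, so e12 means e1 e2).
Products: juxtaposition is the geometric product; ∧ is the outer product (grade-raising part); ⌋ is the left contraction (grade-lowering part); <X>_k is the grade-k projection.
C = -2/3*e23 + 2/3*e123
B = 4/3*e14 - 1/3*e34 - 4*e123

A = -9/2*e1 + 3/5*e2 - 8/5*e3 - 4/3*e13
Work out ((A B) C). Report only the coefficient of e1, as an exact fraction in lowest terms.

step 1: -16/3*e2 - 98/15*e4 - 32/5*e12 - 12/5*e13 - 4/9*e14 + 18*e23 + 16/9*e34 - 4/5*e124 + 109/30*e134 - 1/5*e234
step 2: 12 - 12*e1 + 8/5*e2 - 352/45*e3 - 2/15*e4 + 8/5*e12 - 352/45*e13 - 2/15*e14 + 167/135*e24 + 8/15*e34 - 167/135*e124 - 8/15*e134 + 628/135*e234 + 628/135*e1234
Answer: -12


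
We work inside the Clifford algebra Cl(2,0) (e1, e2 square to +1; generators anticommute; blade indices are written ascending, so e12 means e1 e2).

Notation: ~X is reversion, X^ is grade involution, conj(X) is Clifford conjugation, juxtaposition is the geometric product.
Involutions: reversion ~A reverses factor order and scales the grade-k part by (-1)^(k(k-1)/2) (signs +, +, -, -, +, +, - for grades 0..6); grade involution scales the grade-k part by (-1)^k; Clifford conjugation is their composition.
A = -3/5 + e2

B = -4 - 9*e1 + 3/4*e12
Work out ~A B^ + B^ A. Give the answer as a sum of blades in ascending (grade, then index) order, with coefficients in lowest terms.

first term: 12/5 - 123/20*e1 - 4*e2 - 189/20*e12
second term: 12/5 - 93/20*e1 - 4*e2 + 171/20*e12
Answer: 24/5 - 54/5*e1 - 8*e2 - 9/10*e12


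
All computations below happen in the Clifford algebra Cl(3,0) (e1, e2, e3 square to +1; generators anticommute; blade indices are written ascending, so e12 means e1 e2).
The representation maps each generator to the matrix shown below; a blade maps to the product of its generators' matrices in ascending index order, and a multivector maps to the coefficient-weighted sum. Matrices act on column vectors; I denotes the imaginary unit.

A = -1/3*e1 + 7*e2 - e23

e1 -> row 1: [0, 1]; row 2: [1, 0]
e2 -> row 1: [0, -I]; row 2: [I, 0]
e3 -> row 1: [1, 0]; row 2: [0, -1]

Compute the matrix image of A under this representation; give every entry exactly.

Bivector images (products of the table entries): rho(e23) = rho(e2)rho(e3) = row 1: [0, I]; row 2: [I, 0].
M = (-1/3)*rho(e1) + (7)*rho(e2) + (-1)*rho(e23), summed entrywise:
Answer: row 1: [0, -1/3 - 8*I]; row 2: [-1/3 + 6*I, 0]


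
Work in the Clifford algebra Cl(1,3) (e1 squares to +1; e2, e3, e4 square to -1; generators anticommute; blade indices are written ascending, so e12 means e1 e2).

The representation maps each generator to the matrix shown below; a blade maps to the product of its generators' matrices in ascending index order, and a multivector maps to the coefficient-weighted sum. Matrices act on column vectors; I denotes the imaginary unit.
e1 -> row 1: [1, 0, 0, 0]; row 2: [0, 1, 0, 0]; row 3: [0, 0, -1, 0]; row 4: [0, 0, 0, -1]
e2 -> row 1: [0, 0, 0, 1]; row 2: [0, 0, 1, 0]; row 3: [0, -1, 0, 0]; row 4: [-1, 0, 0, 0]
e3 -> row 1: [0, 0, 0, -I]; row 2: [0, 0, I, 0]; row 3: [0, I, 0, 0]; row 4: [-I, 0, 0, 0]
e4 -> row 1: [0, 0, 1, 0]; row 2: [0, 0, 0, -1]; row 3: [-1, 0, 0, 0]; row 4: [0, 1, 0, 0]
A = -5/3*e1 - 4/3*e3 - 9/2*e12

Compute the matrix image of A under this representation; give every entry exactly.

Bivector images (products of the table entries): rho(e12) = rho(e1)rho(e2) = row 1: [0, 0, 0, 1]; row 2: [0, 0, 1, 0]; row 3: [0, 1, 0, 0]; row 4: [1, 0, 0, 0].
M = (-5/3)*rho(e1) + (-4/3)*rho(e3) + (-9/2)*rho(e12), summed entrywise:
Answer: row 1: [-5/3, 0, 0, -9/2 + 4*I/3]; row 2: [0, -5/3, -9/2 - 4*I/3, 0]; row 3: [0, -9/2 - 4*I/3, 5/3, 0]; row 4: [-9/2 + 4*I/3, 0, 0, 5/3]


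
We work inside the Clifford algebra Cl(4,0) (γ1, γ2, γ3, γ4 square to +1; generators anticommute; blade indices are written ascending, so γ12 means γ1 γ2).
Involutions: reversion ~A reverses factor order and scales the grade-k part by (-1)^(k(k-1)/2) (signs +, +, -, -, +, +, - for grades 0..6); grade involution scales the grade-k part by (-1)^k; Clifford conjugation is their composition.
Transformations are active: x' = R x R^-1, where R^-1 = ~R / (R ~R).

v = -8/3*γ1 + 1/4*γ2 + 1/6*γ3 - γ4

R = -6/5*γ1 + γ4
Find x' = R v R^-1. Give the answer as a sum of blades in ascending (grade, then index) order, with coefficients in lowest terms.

~R = -6/5*γ1 + γ4, and R ~R = 61/25, so R^-1 = ~R / (61/25).
R v = 11/5 - 3/10*γ12 - 1/5*γ13 + 58/15*γ14 - 1/4*γ24 - 1/6*γ34
Answer: 92/183*γ1 - 1/4*γ2 - 1/6*γ3 + 171/61*γ4


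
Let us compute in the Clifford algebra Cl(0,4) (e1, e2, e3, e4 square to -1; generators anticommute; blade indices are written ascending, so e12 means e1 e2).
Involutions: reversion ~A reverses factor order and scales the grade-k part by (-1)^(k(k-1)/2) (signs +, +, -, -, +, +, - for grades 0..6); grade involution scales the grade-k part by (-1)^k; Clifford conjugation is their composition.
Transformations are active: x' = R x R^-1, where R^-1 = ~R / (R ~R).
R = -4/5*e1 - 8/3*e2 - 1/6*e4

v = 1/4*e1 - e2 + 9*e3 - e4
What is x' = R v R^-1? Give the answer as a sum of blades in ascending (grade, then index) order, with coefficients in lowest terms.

~R = -4/5*e1 - 8/3*e2 - 1/6*e4, and R ~R = -7001/900, so R^-1 = ~R / (-7001/900).
R v = -79/30 + 22/15*e12 - 36/5*e13 + 101/120*e14 - 24*e23 + 5/2*e24 + 3/2*e34
Answer: -22169/28004*e1 - 5639/7001*e2 - 9*e3 + 6211/7001*e4


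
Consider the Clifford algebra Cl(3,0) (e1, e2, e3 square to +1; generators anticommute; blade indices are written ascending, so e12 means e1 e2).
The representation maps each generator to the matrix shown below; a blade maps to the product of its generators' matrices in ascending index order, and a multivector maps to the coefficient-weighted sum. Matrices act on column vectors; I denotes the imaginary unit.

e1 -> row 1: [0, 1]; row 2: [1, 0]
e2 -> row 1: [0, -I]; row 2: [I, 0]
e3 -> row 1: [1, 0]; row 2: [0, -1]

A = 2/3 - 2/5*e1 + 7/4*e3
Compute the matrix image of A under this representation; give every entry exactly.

M = (2/3)*1 + (-2/5)*rho(e1) + (7/4)*rho(e3), summed entrywise (1 is the identity matrix):
Answer: row 1: [29/12, -2/5]; row 2: [-2/5, -13/12]


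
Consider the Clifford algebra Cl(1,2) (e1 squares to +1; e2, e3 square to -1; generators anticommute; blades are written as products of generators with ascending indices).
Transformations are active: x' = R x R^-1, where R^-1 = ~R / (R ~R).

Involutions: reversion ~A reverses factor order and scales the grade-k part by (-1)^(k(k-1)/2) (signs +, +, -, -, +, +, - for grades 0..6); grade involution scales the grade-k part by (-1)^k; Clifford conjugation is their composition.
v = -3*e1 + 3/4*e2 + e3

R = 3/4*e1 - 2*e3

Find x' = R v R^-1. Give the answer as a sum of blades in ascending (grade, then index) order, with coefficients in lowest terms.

~R = 3/4*e1 - 2*e3, and R ~R = -55/16, so R^-1 = ~R / (-55/16).
R v = -1/4 + 9/16*e1 e2 - 21/4*e1 e3 + 3/2*e2 e3
Answer: 171/55*e1 - 3/4*e2 - 71/55*e3


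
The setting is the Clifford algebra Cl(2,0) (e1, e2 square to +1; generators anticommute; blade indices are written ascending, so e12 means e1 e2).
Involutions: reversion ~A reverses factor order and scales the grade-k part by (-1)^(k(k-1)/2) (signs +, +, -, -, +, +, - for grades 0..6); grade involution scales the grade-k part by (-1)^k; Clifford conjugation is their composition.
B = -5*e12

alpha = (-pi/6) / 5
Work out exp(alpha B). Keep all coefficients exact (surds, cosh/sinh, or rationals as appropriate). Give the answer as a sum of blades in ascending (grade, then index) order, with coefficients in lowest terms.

B^2 = (-5)^2*(e12)^2 = 25*(-1) = -25 (a basis 2-blade squares to minus the product of its generators' squares).
B^2 = -25 — a negative square means the series sums to a rotation: l = 5, alpha*l = -pi/6, so exp(alpha B) = cos(-pi/6) + (sin(-pi/6)/5)*B = sqrt(3)/2 + (-1/10)*B.
Answer: sqrt(3)/2 + 1/2*e12


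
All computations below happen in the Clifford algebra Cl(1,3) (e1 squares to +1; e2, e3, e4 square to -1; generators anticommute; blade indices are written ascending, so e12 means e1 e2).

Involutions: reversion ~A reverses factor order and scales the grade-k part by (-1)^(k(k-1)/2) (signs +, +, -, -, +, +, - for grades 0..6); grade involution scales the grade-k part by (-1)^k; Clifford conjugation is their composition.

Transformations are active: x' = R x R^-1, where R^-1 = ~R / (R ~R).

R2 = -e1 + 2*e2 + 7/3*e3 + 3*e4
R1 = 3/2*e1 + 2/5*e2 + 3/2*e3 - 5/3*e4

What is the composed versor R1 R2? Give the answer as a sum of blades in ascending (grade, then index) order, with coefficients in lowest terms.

Distribute over the terms of R1 (each basis-blade product reordered to ascending indices, repeated generators contracted through their squares):
(3/2*e1) R2 = -3/2 + 3*e12 + 7/2*e13 + 9/2*e14
(2/5*e2) R2 = -4/5 + 2/5*e12 + 14/15*e23 + 6/5*e24
(3/2*e3) R2 = -7/2 + 3/2*e13 - 3*e23 + 9/2*e34
(-5/3*e4) R2 = 5 - 5/3*e14 + 10/3*e24 + 35/9*e34
Summing the partial products and collecting blades:
Answer: -4/5 + 17/5*e12 + 5*e13 + 17/6*e14 - 31/15*e23 + 68/15*e24 + 151/18*e34


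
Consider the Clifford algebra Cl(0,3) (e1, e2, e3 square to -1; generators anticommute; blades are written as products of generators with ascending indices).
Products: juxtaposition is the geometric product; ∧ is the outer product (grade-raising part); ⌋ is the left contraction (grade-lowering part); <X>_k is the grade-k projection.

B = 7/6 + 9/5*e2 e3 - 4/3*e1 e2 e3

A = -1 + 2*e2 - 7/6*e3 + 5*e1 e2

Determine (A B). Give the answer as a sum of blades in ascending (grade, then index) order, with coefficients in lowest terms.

step 1: -7/6 + 7/30*e2 + 307/180*e3 + 77/18*e1 e2 - 35/3*e1 e3 - 9/5*e2 e3 + 4/3*e1 e2 e3
Answer: -7/6 + 7/30*e2 + 307/180*e3 + 77/18*e1 e2 - 35/3*e1 e3 - 9/5*e2 e3 + 4/3*e1 e2 e3


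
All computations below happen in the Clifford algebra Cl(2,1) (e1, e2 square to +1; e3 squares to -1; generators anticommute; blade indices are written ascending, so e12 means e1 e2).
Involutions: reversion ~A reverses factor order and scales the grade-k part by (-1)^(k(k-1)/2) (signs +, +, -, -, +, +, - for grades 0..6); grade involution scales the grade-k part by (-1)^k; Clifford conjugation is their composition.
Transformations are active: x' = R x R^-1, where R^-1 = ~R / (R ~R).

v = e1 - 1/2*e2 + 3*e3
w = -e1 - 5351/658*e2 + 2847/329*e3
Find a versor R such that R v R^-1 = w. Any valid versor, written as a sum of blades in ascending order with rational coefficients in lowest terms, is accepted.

A norm check does it: q(v) = q(w) = -31/4, hence R = v + w = -2840/329*e2 + 3834/329*e3 realises the map — parallel part kept, (v - w)/2 negated, v carried to w.
Answer: -2840/329*e2 + 3834/329*e3


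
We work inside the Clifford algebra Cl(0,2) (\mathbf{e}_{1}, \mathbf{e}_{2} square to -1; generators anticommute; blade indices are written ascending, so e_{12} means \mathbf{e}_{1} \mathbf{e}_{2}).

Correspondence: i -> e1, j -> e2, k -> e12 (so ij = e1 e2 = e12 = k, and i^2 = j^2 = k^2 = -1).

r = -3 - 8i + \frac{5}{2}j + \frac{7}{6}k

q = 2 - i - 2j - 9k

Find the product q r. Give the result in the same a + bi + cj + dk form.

In blades: q = 2 - e_{1} - 2 e_{2} - 9 e_{12}, r = -3 - 8 e_{1} + \frac{5}{2} e_{2} + \frac{7}{6} e_{12}.
Distribute q over r term by term (generator squares from the signature, products reordered to ascending indices): (2)*r = -6 - 16 e_{1} + 5 e_{2} + \frac{7}{3} e_{12}; (-e_{1})*r = -8 + 3 e_{1} + \frac{7}{6} e_{2} - \frac{5}{2} e_{12}; (-2 e_{2})*r = 5 - \frac{7}{3} e_{1} + 6 e_{2} - 16 e_{12}; (-9 e_{12})*r = \frac{21}{2} + \frac{45}{2} e_{1} + 72 e_{2} + 27 e_{12}.
Sum: \frac{3}{2} + \frac{43}{6} e_{1} + \frac{505}{6} e_{2} + \frac{65}{6} e_{12}; translating back through the correspondence:
Answer: \frac{3}{2} + \frac{43}{6}i + \frac{505}{6}j + \frac{65}{6}k


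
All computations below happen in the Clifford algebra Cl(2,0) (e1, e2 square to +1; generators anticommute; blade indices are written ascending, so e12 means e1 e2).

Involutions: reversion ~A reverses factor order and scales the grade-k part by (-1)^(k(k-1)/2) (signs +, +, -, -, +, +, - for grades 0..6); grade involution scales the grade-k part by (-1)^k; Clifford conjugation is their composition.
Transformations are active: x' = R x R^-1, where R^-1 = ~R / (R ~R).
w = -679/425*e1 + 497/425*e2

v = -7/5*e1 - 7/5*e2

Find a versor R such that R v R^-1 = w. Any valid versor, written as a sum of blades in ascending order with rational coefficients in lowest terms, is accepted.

Why this works: both vectors square to 98/25, so q(v) = q(w) and R = v + w = -1274/425*e1 - 98/425*e2 carries v to w — its own direction survives, the complement (v - w)/2 flips.
Answer: -1274/425*e1 - 98/425*e2


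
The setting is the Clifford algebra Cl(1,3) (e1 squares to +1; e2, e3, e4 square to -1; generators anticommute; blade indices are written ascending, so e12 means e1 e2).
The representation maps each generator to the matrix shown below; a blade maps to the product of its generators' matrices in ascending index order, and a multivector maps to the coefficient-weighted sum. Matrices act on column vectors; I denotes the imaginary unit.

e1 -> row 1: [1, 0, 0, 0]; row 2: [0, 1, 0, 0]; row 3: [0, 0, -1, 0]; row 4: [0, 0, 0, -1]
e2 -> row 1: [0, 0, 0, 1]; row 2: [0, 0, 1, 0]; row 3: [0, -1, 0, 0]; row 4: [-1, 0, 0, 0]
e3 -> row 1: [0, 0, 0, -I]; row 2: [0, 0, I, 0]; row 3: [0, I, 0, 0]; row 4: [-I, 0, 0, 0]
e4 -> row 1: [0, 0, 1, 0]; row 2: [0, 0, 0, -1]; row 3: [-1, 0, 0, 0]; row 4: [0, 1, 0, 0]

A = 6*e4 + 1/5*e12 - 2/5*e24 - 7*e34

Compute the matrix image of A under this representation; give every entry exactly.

Bivector images (products of the table entries): rho(e12) = rho(e1)rho(e2) = row 1: [0, 0, 0, 1]; row 2: [0, 0, 1, 0]; row 3: [0, 1, 0, 0]; row 4: [1, 0, 0, 0]; rho(e24) = rho(e2)rho(e4) = row 1: [0, 1, 0, 0]; row 2: [-1, 0, 0, 0]; row 3: [0, 0, 0, 1]; row 4: [0, 0, -1, 0]; rho(e34) = rho(e3)rho(e4) = row 1: [0, -I, 0, 0]; row 2: [-I, 0, 0, 0]; row 3: [0, 0, 0, -I]; row 4: [0, 0, -I, 0].
M = (6)*rho(e4) + (1/5)*rho(e12) + (-2/5)*rho(e24) + (-7)*rho(e34), summed entrywise:
Answer: row 1: [0, -2/5 + 7*I, 6, 1/5]; row 2: [2/5 + 7*I, 0, 1/5, -6]; row 3: [-6, 1/5, 0, -2/5 + 7*I]; row 4: [1/5, 6, 2/5 + 7*I, 0]


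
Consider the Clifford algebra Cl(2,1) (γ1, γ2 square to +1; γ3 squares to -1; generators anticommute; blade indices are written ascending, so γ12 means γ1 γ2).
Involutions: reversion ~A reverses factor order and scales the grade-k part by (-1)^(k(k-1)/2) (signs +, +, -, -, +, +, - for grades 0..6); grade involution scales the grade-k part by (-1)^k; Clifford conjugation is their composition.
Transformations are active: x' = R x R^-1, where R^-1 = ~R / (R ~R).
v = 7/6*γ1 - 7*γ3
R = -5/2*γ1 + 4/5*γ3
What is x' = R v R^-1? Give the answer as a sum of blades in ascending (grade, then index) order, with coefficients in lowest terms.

~R = -5/2*γ1 + 4/5*γ3, and R ~R = 561/100, so R^-1 = ~R / (561/100).
R v = 161/60 + 497/30*γ13
Answer: -11977/3366*γ1 + 13069/1683*γ3


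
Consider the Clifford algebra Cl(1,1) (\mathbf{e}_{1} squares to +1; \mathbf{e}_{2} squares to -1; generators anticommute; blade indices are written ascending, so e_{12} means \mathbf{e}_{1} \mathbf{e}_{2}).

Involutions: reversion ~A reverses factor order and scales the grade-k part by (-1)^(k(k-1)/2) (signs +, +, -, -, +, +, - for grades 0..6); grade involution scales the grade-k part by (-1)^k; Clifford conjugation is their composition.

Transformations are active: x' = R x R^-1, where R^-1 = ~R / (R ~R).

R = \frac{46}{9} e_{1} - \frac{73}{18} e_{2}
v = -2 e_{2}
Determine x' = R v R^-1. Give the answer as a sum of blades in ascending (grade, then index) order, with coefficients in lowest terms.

~R = \frac{46}{9} e_{1} - \frac{73}{18} e_{2}, and R ~R = \frac{1045}{108}, so R^-1 = ~R / (\frac{1045}{108}).
R v = -\frac{73}{9} - \frac{92}{9} e_{12}
Answer: -\frac{26864}{3135} e_{1} + \frac{27586}{3135} e_{2}


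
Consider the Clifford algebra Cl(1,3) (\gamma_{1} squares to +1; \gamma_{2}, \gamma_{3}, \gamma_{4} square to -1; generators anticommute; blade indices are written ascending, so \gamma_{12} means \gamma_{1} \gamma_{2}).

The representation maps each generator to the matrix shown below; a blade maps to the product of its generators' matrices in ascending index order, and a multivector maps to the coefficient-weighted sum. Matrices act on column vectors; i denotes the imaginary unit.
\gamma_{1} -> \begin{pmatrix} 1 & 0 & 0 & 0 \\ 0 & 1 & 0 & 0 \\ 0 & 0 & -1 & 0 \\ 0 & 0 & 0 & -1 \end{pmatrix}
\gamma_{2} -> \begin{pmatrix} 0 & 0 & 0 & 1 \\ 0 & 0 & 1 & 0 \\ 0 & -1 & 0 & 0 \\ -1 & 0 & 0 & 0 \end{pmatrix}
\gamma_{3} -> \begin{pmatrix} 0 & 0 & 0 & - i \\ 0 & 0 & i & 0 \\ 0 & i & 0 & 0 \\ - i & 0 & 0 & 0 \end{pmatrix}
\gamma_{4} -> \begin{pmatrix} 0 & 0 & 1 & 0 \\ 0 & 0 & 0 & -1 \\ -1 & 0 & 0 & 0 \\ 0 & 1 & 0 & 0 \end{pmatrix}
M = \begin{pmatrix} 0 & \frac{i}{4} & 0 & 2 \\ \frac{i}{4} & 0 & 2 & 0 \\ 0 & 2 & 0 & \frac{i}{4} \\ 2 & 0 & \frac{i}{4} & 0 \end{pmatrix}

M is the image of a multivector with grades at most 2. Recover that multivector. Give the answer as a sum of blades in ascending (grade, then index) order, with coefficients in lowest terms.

Method: the blade images are trace-orthogonal — tr(rho(e_A) rho(e_B)^-1) = 4 if A = B and 0 otherwise — and rho(e_A)^-1 = (e_A)^2 * rho(e_A) with (e_A)^2 = +1 or -1, so the coefficient of e_A in the preimage is (e_A)^2 * tr(M rho(e_A))/4.
Nonzero projections over blades of grade <= 2: \gamma_{12}: (\gamma_{12})^2 = +1, tr(M rho(\gamma_{12})) = 8, coefficient 2; \gamma_{34}: (\gamma_{34})^2 = -1, tr(M rho(\gamma_{34})) = 1, coefficient -\frac{1}{4}. Every other blade of grade <= 2 projects to 0.
Answer: 2 \gamma_{12} - \frac{1}{4} \gamma_{34}


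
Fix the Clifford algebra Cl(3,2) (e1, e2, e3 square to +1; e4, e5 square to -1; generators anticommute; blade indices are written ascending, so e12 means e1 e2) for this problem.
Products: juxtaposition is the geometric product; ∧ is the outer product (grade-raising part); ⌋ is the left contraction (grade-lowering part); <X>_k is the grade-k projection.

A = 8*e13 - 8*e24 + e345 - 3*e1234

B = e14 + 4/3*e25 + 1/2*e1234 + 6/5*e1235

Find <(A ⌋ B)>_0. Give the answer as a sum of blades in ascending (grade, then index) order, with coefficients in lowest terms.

step 1: 3/2 + 4*e13 + 4*e24 + 48/5*e25
step 2: 3/2
Answer: 3/2


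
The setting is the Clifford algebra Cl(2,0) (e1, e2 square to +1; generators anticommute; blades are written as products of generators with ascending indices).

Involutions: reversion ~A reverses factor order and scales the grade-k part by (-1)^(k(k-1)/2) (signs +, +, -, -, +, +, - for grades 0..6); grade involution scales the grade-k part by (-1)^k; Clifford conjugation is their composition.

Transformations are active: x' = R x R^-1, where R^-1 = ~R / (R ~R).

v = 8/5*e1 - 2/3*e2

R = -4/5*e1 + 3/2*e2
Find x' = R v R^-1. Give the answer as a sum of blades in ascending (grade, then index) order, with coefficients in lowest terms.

~R = -4/5*e1 + 3/2*e2, and R ~R = 289/100, so R^-1 = ~R / (289/100).
R v = -57/25 - 28/15*e1 e2
Answer: -488/1445*e1 - 1474/867*e2


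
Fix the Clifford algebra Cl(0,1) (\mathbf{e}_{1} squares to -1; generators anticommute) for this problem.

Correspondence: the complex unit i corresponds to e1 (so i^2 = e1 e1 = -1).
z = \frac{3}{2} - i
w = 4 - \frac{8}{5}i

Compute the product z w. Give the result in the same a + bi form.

In blades: z = \frac{3}{2} - e_{1}, w = 4 - \frac{8}{5} e_{1}.
Distribute z over w term by term (generator squares from the signature, products reordered to ascending indices): (\frac{3}{2})*w = 6 - \frac{12}{5} e_{1}; (-e_{1})*w = -\frac{8}{5} - 4 e_{1}.
Sum: \frac{22}{5} - \frac{32}{5} e_{1}; translating back through the correspondence:
Answer: \frac{22}{5} - \frac{32}{5}i


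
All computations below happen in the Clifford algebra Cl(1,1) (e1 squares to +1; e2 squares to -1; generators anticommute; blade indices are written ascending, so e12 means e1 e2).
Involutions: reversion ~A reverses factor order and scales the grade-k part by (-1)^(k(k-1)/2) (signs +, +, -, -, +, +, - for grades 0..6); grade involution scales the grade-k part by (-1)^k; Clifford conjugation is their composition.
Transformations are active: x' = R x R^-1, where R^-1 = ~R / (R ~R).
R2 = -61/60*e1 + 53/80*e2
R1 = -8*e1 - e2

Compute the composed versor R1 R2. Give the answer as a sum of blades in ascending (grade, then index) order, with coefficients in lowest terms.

Distribute over the terms of R1 (each basis-blade product reordered to ascending indices, repeated generators contracted through their squares):
(-8*e1) R2 = 122/15 - 53/10*e12
(-e2) R2 = 53/80 - 61/60*e12
Summing the partial products and collecting blades:
Answer: 2111/240 - 379/60*e12


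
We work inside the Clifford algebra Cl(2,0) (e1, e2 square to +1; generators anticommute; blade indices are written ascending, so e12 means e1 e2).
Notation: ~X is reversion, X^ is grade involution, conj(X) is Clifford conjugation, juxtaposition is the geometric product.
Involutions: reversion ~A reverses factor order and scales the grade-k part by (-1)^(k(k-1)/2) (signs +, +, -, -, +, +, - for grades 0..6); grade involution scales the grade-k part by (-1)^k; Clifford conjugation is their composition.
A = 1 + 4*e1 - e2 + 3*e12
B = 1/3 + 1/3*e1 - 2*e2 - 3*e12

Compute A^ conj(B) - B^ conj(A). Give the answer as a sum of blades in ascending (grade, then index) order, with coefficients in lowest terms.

first term: -16/3 + 4/3*e1 - 26/3*e2 - 11/3*e12
second term: -16/3 + 4/3*e1 - 26/3*e2 + 11/3*e12
Answer: -22/3*e12


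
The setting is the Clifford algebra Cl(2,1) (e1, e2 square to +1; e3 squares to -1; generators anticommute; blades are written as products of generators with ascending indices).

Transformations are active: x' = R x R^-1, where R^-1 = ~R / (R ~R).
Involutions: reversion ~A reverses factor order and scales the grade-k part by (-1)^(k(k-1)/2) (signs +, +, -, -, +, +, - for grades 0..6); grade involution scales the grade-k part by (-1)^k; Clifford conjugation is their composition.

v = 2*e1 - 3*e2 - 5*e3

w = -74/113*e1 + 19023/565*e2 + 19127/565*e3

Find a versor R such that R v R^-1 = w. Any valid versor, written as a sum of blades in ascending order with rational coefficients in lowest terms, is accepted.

Here q(v) = q(w) = -12; the classical choice R = v + w = 152/113*e1 + 17328/565*e2 + 16302/565*e3 then realises v -> w under the sandwich.
Answer: 152/113*e1 + 17328/565*e2 + 16302/565*e3


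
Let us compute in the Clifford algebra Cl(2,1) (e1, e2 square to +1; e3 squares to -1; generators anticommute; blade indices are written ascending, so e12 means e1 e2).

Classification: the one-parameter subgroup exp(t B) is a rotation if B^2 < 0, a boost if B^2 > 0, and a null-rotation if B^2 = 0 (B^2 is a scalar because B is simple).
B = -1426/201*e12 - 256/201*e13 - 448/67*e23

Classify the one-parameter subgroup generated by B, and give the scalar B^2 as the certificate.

B^2 term by term: the squares give (-1426/201)^2*(e12)^2 + (-256/201)^2*(e13)^2 + (-448/67)^2*(e23)^2 = 2033476/40401*(-1) + 65536/40401*(+1) + 200704/4489*(+1) = -4 (each basis 2-blade squares to minus the product of its generators' squares); cross terms between blades sharing an index anticommute and cancel. So B^2 = -4.
Answer: rotation, certificate B^2 = -4. Certificate logic: -4 is a conjugation-invariant scalar, so its sign fixes rotation versus boost versus null-rotation outright.


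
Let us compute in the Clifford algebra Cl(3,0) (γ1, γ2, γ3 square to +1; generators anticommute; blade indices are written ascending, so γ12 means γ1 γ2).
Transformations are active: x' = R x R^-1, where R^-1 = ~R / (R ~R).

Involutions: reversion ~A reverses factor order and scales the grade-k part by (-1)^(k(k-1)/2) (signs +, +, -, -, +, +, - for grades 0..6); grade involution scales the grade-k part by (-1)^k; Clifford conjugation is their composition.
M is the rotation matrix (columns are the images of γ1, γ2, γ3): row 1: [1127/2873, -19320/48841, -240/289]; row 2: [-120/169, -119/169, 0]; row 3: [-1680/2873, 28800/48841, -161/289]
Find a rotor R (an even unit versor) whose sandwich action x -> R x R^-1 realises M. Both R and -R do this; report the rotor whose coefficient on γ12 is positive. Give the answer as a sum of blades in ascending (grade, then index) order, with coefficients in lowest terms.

Method: write R = a + b12*γ12 + b13*γ13 + b23*γ23 with a^2 + b12^2 + b13^2 + b23^2 = 1 (so R^-1 = ~R). Expanding the columns R e_j ~R gives tr M = 4a^2 - 1 and, from the antisymmetric part, M21 - M12 = -4a*b12, M13 - M31 = 4a*b13, M32 - M23 = -4a*b23.
Here tr M = -42441/48841, so a^2 = (1 + tr M)/4 = 1600/48841 and a = ±40/221. Taking a = 40/221: M21 - M12 = -15360/48841, M13 - M31 = -12000/48841, M32 - M23 = 28800/48841, giving b12 = 96/221, b13 = -75/221, b23 = -180/221, i.e. R = 40/221 + 96/221*γ12 - 75/221*γ13 - 180/221*γ23.
Its γ12 coefficient is already positive.
Answer: 40/221 + 96/221*γ12 - 75/221*γ13 - 180/221*γ23. Key observation: the double cover Spin(3) -> SO(3) sends R and -R to the same matrix (trace -42441/48841 here), so the stated sign of the γ12 coefficient is what selects one sheet.


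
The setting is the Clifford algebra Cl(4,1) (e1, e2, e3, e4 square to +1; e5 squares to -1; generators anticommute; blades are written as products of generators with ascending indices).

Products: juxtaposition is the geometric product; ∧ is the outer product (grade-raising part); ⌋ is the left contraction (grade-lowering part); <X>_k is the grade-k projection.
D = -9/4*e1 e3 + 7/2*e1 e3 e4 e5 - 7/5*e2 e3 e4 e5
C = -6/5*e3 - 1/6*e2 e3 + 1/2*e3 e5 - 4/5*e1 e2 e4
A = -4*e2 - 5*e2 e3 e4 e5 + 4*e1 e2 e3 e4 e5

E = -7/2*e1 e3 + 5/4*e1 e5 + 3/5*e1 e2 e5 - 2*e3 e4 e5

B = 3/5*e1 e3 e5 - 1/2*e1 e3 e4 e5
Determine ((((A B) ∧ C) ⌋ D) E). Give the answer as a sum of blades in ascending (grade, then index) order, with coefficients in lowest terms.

step 1: -2*e2 + 5/2*e1 e2 - 12/5*e2 e4 + 3*e1 e2 e4 + 12/5*e1 e2 e3 e5 - 2*e1 e2 e3 e4 e5
step 2: 12/5*e2 e3 - 3*e1 e2 e3 - 72/25*e2 e3 e4 - e2 e3 e5 + 18/5*e1 e2 e3 e4 + 5/4*e1 e2 e3 e5 + 6/5*e2 e3 e4 e5 - 3/2*e1 e2 e3 e4 e5
step 3: 42/25 - 7/5*e4 - 504/125*e5 + 84/25*e4 e5
step 4: -126/25*e1 - 168/25*e3 + 1512/625*e1 e2 - 147/25*e1 e3 - 21/5*e1 e4 + 21/10*e1 e5 - 1008/125*e3 e4 - 14/5*e3 e5 - 252/125*e1 e2 e4 + 126/125*e1 e2 e5 + 49/10*e1 e3 e4 + 1764/125*e1 e3 e5 + 7/4*e1 e4 e5 - 84/25*e3 e4 e5 - 21/25*e1 e2 e4 e5 - 294/25*e1 e3 e4 e5
Answer: -126/25*e1 - 168/25*e3 + 1512/625*e1 e2 - 147/25*e1 e3 - 21/5*e1 e4 + 21/10*e1 e5 - 1008/125*e3 e4 - 14/5*e3 e5 - 252/125*e1 e2 e4 + 126/125*e1 e2 e5 + 49/10*e1 e3 e4 + 1764/125*e1 e3 e5 + 7/4*e1 e4 e5 - 84/25*e3 e4 e5 - 21/25*e1 e2 e4 e5 - 294/25*e1 e3 e4 e5


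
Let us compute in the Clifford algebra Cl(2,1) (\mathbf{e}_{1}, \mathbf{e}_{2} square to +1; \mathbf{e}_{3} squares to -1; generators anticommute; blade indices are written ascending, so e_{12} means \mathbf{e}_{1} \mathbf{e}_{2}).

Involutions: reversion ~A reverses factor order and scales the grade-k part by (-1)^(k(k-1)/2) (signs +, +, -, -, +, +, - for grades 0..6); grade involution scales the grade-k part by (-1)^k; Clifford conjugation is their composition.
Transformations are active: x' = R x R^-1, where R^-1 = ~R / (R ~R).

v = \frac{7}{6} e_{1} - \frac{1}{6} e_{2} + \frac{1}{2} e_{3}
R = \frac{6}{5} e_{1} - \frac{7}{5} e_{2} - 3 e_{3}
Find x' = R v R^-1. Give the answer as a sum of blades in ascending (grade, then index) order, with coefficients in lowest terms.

~R = \frac{6}{5} e_{1} - \frac{7}{5} e_{2} - 3 e_{3}, and R ~R = -\frac{28}{5}, so R^-1 = ~R / (-\frac{28}{5}).
R v = \frac{47}{15} + \frac{43}{30} e_{12} + \frac{41}{10} e_{13} - \frac{6}{5} e_{23}
Answer: -\frac{527}{210} e_{1} + \frac{26}{15} e_{2} + \frac{20}{7} e_{3}


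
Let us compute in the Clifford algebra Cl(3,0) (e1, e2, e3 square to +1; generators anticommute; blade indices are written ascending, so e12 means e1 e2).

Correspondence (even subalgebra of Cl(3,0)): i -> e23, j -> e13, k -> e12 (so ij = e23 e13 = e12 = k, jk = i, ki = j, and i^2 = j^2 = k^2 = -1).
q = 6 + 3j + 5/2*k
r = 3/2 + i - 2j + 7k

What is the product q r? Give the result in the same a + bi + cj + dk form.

In blades: q = 6 + 5/2*e12 + 3*e13, r = 3/2 + 7*e12 - 2*e13 + e23.
Distribute q over r term by term (generator squares from the signature, products reordered to ascending indices): (6)*r = 9 + 42*e12 - 12*e13 + 6*e23; (5/2*e12)*r = -35/2 + 15/4*e12 + 5/2*e13 + 5*e23; (3*e13)*r = 6 - 3*e12 + 9/2*e13 + 21*e23.
Sum: -5/2 + 171/4*e12 - 5*e13 + 32*e23; translating back through the correspondence:
Answer: -5/2 + 32i - 5j + 171/4*k


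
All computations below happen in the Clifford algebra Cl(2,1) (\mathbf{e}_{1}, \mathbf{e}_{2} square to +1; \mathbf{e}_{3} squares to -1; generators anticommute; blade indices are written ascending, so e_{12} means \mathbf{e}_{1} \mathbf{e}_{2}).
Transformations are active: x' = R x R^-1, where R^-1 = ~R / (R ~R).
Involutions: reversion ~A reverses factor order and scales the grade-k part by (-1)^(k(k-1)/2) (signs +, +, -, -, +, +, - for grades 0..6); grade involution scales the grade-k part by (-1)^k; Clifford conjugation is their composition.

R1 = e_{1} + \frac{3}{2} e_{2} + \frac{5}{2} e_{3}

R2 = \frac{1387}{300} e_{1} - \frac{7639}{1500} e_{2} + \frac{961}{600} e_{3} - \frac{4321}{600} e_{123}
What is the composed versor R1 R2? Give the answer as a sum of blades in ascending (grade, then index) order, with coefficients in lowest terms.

Distribute over the terms of R1 (each basis-blade product reordered to ascending indices, repeated generators contracted through their squares):
(e_{1}) R2 = \frac{1387}{300} - \frac{7639}{1500} e_{12} + \frac{961}{600} e_{13} - \frac{4321}{600} e_{23}
(\frac{3}{2} e_{2}) R2 = -\frac{7639}{1000} - \frac{1387}{200} e_{12} + \frac{4321}{400} e_{13} + \frac{961}{400} e_{23}
(\frac{5}{2} e_{3}) R2 = -\frac{961}{240} + \frac{4321}{240} e_{12} - \frac{1387}{120} e_{13} + \frac{7639}{600} e_{23}
Summing the partial products and collecting blades:
Answer: -\frac{42119}{6000} + \frac{11953}{2000} e_{12} + \frac{203}{240} e_{13} + \frac{3173}{400} e_{23}


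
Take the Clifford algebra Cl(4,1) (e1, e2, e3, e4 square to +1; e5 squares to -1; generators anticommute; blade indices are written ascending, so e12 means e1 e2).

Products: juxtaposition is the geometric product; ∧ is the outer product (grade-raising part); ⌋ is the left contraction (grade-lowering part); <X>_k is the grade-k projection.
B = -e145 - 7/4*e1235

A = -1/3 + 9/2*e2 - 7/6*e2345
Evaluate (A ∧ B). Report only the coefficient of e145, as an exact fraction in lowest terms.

step 1: 1/3*e145 + 7/12*e1235 + 9/2*e1245
Answer: 1/3


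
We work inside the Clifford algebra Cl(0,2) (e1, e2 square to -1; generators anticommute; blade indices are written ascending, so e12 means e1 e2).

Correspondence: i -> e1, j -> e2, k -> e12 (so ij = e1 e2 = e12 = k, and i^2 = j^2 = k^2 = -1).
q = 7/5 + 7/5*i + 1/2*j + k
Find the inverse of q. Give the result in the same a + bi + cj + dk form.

In blades: q = 7/5 + 7/5*e1 + 1/2*e2 + e12.
With qbar = 7/5 - 7/5*e1 - 1/2*e2 - e12 (scalar fixed, mapped units negated), q qbar = 517/100 (the sum of squared coefficients), so q^-1 = qbar / (517/100) = 140/517 - 140/517*e1 - 50/517*e2 - 100/517*e12; translating back:
Answer: 140/517 - 140/517*i - 50/517*j - 100/517*k


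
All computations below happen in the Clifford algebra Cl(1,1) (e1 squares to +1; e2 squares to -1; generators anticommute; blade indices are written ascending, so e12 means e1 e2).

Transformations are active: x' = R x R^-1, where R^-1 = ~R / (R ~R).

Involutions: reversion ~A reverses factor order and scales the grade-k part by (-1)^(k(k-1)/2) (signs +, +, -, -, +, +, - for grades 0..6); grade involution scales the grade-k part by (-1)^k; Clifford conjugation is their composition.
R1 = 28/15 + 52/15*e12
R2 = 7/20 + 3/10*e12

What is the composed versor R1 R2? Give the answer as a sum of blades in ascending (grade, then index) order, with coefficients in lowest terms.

Distribute over the terms of R1 (each basis-blade product reordered to ascending indices, repeated generators contracted through their squares):
(28/15) R2 = 49/75 + 14/25*e12
(52/15*e12) R2 = 26/25 + 91/75*e12
Summing the partial products and collecting blades:
Answer: 127/75 + 133/75*e12


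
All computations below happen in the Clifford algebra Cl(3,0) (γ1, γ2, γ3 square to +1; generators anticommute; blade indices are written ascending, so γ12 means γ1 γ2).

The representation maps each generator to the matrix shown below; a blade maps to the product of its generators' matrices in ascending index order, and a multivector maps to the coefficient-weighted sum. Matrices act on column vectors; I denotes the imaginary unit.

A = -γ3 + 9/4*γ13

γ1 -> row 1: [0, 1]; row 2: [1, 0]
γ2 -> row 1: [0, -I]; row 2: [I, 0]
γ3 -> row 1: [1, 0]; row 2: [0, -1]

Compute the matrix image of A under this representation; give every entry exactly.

Bivector images (products of the table entries): rho(γ13) = rho(γ1)rho(γ3) = row 1: [0, -1]; row 2: [1, 0].
M = (-1)*rho(γ3) + (9/4)*rho(γ13), summed entrywise:
Answer: row 1: [-1, -9/4]; row 2: [9/4, 1]


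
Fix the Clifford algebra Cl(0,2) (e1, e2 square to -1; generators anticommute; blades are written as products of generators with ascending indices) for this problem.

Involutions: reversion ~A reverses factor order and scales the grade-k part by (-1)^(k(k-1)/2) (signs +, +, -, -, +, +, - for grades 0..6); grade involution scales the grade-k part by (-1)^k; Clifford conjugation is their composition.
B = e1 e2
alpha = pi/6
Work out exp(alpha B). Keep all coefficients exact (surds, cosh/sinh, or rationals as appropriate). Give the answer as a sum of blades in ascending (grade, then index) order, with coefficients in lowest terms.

B^2 = (1)^2*(e1 e2)^2 = 1*(-1) = -1 (a basis 2-blade squares to minus the product of its generators' squares).
B^2 = -1 — the negative square puts this in the circular regime; l = 1, alpha*l = pi/6, so exp(alpha B) = cos(pi/6) + (sin(pi/6)/1)*B = sqrt(3)/2 + (1/2)*B.
Answer: sqrt(3)/2 + 1/2*e1 e2


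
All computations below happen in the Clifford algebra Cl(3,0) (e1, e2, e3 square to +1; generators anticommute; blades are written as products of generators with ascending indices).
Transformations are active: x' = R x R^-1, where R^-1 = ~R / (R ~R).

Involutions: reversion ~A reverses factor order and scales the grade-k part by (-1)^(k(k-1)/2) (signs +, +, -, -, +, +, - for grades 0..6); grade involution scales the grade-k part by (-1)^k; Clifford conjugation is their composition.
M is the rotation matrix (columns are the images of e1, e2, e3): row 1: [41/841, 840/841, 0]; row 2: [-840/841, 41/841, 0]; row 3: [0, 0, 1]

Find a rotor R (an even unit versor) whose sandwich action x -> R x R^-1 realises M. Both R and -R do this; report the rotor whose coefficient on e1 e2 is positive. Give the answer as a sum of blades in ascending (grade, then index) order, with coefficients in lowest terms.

Method: write R = a + b12*e1 e2 + b13*e1 e3 + b23*e2 e3 with a^2 + b12^2 + b13^2 + b23^2 = 1 (so R^-1 = ~R). Expanding the columns R e_j ~R gives tr M = 4a^2 - 1 and, from the antisymmetric part, M21 - M12 = -4a*b12, M13 - M31 = 4a*b13, M32 - M23 = -4a*b23.
Here tr M = 923/841, so a^2 = (1 + tr M)/4 = 441/841 and a = ±21/29. Taking a = 21/29: M21 - M12 = -1680/841, M13 - M31 = 0, M32 - M23 = 0, giving b12 = 20/29, b13 = 0, b23 = 0, i.e. R = 21/29 + 20/29*e1 e2.
Its e1 e2 coefficient is already positive.
Answer: 21/29 + 20/29*e1 e2. Recall the cover is two-to-one: with M of trace 923/841, both preimages act alike, and the stated e1 e2 sign chooses the sheet.
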